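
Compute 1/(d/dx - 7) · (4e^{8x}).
4 e^{8 x}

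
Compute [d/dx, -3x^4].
- 12 x^{3}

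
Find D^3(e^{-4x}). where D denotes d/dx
- 64 e^{- 4 x}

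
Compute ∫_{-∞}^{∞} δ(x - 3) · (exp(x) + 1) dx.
1 + e^{3}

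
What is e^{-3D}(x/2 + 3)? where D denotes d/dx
\frac{x}{2} + \frac{3}{2}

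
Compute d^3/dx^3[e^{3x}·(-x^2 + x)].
\left(- 27 x^{2} - 27 x + 9\right) e^{3 x}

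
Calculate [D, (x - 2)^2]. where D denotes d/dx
2 x - 4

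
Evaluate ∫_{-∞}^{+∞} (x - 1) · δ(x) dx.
-1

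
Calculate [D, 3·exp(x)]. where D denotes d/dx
3 e^{x}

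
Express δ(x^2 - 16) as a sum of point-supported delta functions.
\frac{\delta(x - 4) + \delta(x + 4)}{8}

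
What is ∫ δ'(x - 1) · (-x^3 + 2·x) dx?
1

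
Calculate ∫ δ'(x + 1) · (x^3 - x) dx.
-2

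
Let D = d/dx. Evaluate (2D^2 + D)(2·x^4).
8 x^{2} \left(x + 6\right)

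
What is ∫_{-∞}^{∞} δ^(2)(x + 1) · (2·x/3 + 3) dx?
0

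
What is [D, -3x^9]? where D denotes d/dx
- 27 x^{8}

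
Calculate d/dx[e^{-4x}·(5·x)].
5 \left(1 - 4 x\right) e^{- 4 x}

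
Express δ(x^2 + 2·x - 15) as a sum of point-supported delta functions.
\frac{\delta(x + 5) + \delta(x - 3)}{8}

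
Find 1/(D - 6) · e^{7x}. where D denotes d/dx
e^{7 x}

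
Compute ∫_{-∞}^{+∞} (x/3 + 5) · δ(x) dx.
5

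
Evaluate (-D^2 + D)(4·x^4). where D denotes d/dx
16 x^{2} \left(x - 3\right)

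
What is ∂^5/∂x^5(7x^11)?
388080 x^{6}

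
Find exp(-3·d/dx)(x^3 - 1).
x^{3} - 9 x^{2} + 27 x - 28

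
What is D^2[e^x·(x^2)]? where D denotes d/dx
\left(x^{2} + 4 x + 2\right) e^{x}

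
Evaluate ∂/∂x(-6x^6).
- 36 x^{5}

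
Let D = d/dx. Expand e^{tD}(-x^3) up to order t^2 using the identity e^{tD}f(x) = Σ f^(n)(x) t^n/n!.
x \left(- 3 t^{2} - 3 t x - x^{2}\right)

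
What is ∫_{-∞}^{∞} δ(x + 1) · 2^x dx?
\frac{1}{2}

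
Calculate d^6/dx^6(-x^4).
0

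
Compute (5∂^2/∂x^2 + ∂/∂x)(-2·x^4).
8 x^{2} \left(- x - 15\right)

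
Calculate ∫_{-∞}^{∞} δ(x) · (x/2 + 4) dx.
4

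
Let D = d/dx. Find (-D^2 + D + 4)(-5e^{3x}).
10 e^{3 x}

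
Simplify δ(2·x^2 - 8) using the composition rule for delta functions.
\frac{\delta(x - 2) + \delta(x + 2)}{8}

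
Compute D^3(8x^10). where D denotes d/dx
5760 x^{7}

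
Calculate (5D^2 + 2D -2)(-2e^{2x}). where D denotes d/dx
- 44 e^{2 x}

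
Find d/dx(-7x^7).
- 49 x^{6}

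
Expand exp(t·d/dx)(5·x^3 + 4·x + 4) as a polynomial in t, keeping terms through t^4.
5 t^{3} + 15 t^{2} x + t \left(15 x^{2} + 4\right) + 5 x^{3} + 4 x + 4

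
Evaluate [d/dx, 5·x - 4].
5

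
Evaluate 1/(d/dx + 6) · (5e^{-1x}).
e^{- x}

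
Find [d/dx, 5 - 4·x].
-4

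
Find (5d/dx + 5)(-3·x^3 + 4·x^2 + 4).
- 15 x^{3} - 25 x^{2} + 40 x + 20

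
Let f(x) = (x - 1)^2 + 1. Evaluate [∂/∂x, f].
2 x - 2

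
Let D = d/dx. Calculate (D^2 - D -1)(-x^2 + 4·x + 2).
x^{2} - 2 x - 8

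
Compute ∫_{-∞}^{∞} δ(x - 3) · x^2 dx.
9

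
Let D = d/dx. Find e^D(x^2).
x^{2} + 2 x + 1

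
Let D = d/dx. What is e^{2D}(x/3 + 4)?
\frac{x}{3} + \frac{14}{3}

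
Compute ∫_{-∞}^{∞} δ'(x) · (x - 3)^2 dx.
6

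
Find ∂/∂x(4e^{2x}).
8 e^{2 x}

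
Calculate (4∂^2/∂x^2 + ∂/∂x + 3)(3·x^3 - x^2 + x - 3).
9 x^{3} + 6 x^{2} + 73 x - 16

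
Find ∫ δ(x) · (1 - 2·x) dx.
1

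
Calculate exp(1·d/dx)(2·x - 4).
2 x - 2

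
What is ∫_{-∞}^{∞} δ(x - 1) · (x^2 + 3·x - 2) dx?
2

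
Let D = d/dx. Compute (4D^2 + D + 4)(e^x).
9 e^{x}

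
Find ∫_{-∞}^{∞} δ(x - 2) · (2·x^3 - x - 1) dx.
13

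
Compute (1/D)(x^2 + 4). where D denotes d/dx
\frac{x^{3}}{3} + 4 x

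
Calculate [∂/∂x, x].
1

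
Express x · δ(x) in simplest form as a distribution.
0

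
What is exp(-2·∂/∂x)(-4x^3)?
- 4 x^{3} + 24 x^{2} - 48 x + 32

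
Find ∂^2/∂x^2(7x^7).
294 x^{5}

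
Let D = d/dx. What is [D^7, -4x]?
-28D^{6}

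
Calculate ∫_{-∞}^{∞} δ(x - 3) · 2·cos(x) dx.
2 \cos{\left(3 \right)}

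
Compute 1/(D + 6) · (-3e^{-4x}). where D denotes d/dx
- \frac{3 e^{- 4 x}}{2}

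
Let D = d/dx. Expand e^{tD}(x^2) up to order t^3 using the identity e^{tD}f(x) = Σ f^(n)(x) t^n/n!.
t^{2} + 2 t x + x^{2}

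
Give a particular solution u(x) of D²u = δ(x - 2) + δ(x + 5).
\frac{|x - 2|}{2} + \frac{|x + 5|}{2}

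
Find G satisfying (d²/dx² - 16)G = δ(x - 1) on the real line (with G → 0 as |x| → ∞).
-\frac{e^{-4|x - 1|}}{8}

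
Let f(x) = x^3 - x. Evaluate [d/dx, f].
3 x^{2} - 1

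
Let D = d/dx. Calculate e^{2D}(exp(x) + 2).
e^{x + 2} + 2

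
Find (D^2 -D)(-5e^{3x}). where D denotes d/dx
- 30 e^{3 x}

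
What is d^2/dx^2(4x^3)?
24 x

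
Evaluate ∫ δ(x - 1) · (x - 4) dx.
-3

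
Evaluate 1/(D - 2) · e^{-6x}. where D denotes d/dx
- \frac{e^{- 6 x}}{8}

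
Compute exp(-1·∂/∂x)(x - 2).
x - 3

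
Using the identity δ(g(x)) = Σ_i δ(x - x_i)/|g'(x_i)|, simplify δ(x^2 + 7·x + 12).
\frac{\delta(x + 4) + \delta(x + 3)}{1}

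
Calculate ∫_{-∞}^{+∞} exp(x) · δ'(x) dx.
-1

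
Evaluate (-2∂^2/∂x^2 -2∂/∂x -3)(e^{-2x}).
- 7 e^{- 2 x}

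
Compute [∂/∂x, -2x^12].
- 24 x^{11}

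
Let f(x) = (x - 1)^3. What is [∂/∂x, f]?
3 \left(x - 1\right)^{2}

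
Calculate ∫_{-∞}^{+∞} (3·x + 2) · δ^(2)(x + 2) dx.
0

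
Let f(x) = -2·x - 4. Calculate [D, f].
-2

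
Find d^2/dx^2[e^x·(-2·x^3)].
- 2 x \left(x^{2} + 6 x + 6\right) e^{x}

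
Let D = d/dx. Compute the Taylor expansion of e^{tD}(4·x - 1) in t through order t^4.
4 t + 4 x - 1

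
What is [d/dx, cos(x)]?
- \sin{\left(x \right)}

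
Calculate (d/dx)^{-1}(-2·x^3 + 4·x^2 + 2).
- \frac{x^{4}}{2} + \frac{4 x^{3}}{3} + 2 x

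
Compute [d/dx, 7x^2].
14 x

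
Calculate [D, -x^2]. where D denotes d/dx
- 2 x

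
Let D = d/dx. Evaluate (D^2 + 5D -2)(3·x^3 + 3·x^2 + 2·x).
- 6 x^{3} + 39 x^{2} + 44 x + 16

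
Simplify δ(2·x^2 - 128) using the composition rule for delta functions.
\frac{\delta(x - 8) + \delta(x + 8)}{32}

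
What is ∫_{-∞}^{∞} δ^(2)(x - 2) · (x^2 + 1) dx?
2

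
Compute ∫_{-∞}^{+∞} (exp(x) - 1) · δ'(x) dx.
-1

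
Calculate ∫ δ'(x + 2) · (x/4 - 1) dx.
- \frac{1}{4}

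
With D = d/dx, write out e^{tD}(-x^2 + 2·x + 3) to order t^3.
- t^{2} - 2 t \left(x - 1\right) - x^{2} + 2 x + 3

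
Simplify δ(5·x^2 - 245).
\frac{\delta(x - 7) + \delta(x + 7)}{70}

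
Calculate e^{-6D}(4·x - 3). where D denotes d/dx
4 x - 27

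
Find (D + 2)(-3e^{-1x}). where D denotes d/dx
- 3 e^{- x}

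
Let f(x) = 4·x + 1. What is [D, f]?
4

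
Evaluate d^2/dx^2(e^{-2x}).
4 e^{- 2 x}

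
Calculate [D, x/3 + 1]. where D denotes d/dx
\frac{1}{3}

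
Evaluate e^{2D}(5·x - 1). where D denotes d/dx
5 x + 9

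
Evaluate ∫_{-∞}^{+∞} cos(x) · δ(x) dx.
1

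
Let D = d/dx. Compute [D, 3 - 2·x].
-2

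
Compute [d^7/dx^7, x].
7\frac{d^{6}}{dx^{6}}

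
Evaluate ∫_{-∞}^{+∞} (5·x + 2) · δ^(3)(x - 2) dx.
0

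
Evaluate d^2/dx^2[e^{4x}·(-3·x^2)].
\left(- 48 x^{2} - 48 x - 6\right) e^{4 x}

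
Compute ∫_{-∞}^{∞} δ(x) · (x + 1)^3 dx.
1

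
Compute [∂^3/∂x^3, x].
3\frac{d^{2}}{dx^{2}}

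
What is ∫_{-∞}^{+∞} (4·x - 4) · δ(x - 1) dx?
0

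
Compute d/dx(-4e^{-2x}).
8 e^{- 2 x}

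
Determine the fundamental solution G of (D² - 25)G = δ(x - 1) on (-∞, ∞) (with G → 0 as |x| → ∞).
-\frac{e^{-5|x - 1|}}{10}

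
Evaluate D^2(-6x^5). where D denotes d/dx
- 120 x^{3}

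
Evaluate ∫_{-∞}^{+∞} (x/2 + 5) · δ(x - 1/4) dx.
\frac{41}{8}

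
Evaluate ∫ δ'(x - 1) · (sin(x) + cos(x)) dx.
- \cos{\left(1 \right)} + \sin{\left(1 \right)}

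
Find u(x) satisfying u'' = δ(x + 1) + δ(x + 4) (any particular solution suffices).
\frac{|x + 1|}{2} + \frac{|x + 4|}{2}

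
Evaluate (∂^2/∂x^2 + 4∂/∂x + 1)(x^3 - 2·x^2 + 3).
x^{3} + 10 x^{2} - 10 x - 1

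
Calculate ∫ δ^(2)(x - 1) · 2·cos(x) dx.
- 2 \cos{\left(1 \right)}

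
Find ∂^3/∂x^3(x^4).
24 x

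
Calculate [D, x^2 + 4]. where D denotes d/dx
2 x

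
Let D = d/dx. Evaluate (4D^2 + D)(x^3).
3 x \left(x + 8\right)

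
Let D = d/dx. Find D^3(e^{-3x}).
- 27 e^{- 3 x}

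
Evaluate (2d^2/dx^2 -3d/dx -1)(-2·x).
2 x + 6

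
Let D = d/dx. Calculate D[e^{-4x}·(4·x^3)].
x^{2} \left(12 - 16 x\right) e^{- 4 x}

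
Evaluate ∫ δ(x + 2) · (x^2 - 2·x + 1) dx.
9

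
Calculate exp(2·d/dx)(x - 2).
x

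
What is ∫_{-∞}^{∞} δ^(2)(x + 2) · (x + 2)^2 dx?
2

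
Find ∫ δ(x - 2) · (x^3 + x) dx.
10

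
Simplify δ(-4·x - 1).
\frac{\delta(x + 1/4)}{4}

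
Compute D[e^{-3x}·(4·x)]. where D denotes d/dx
4 \left(1 - 3 x\right) e^{- 3 x}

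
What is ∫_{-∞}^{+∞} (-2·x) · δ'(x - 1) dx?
2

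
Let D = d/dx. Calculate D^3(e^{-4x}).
- 64 e^{- 4 x}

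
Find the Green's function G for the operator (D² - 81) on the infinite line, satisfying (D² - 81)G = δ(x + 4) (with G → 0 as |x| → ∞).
-\frac{e^{-9|x + 4|}}{18}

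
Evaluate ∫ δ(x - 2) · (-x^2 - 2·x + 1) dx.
-7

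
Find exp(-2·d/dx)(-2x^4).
- 2 x^{4} + 16 x^{3} - 48 x^{2} + 64 x - 32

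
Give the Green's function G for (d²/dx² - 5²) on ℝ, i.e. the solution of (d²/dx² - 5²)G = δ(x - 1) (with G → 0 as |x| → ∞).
-\frac{e^{-5|x - 1|}}{10}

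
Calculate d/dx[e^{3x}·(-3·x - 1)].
\left(- 9 x - 6\right) e^{3 x}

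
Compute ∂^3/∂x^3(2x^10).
1440 x^{7}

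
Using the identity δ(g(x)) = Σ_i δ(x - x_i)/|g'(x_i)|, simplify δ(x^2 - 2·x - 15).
\frac{\delta(x + 3) + \delta(x - 5)}{8}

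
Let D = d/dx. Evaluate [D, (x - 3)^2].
2 x - 6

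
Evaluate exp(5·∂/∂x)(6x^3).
6 x^{3} + 90 x^{2} + 450 x + 750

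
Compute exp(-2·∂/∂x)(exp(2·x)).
e^{2 x - 4}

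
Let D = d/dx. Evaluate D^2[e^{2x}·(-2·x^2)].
\left(- 8 x^{2} - 16 x - 4\right) e^{2 x}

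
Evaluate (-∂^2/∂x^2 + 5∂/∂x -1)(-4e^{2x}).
- 20 e^{2 x}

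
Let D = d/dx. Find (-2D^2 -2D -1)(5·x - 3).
- 5 x - 7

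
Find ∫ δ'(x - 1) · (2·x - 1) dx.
-2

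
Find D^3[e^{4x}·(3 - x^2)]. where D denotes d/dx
\left(- 64 x^{2} - 96 x + 168\right) e^{4 x}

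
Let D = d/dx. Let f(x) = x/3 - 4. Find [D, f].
\frac{1}{3}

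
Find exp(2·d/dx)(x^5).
x^{5} + 10 x^{4} + 40 x^{3} + 80 x^{2} + 80 x + 32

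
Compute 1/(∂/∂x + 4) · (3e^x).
\frac{3 e^{x}}{5}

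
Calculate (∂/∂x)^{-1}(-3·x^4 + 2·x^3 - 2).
- \frac{3 x^{5}}{5} + \frac{x^{4}}{2} - 2 x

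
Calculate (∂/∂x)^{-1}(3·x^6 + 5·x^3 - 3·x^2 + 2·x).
\frac{3 x^{7}}{7} + \frac{5 x^{4}}{4} - x^{3} + x^{2}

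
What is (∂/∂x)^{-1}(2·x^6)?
\frac{2 x^{7}}{7}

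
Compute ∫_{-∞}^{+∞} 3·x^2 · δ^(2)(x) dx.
6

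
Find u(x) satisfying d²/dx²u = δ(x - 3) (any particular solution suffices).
\frac{|x - 3|}{2}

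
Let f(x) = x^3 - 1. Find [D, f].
3 x^{2}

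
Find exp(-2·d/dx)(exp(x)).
e^{x - 2}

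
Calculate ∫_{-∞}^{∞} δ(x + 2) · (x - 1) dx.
-3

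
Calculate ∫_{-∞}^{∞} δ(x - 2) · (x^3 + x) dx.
10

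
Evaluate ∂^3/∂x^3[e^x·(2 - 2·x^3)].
2 \left(- x^{3} - 9 x^{2} - 18 x - 5\right) e^{x}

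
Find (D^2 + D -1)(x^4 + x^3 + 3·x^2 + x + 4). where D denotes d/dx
- x^{4} + 3 x^{3} + 12 x^{2} + 11 x + 3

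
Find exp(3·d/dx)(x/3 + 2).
\frac{x}{3} + 3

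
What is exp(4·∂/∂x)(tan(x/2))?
\tan{\left(\frac{x}{2} + 2 \right)}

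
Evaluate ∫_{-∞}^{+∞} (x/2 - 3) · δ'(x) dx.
- \frac{1}{2}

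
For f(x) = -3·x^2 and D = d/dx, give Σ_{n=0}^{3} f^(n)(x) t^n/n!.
- 3 t^{2} - 6 t x - 3 x^{2}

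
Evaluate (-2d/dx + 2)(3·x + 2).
6 x - 2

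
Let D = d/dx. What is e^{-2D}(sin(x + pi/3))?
\sin{\left(x - 2 + \frac{\pi}{3} \right)}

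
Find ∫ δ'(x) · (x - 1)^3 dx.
-3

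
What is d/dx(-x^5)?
- 5 x^{4}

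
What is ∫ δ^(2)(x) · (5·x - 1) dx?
0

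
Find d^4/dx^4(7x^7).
5880 x^{3}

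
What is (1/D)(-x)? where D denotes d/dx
- \frac{x^{2}}{2}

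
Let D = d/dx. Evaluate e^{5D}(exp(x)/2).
\frac{e^{x + 5}}{2}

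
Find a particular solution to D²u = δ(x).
\frac{|x|}{2}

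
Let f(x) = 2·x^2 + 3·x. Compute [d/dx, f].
4 x + 3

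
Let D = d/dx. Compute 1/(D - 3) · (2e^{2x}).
- 2 e^{2 x}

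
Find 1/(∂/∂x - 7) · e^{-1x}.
- \frac{e^{- x}}{8}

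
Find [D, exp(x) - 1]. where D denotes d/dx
e^{x}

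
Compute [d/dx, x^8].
8 x^{7}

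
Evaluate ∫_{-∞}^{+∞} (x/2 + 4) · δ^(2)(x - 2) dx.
0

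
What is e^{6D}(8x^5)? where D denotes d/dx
8 x^{5} + 240 x^{4} + 2880 x^{3} + 17280 x^{2} + 51840 x + 62208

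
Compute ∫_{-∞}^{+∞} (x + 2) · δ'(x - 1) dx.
-1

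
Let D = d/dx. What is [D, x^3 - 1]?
3 x^{2}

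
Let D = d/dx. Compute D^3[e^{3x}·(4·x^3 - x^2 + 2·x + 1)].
\left(108 x^{3} + 297 x^{2} + 216 x + 87\right) e^{3 x}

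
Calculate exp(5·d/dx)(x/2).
\frac{x}{2} + \frac{5}{2}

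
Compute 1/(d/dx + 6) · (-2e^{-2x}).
- \frac{e^{- 2 x}}{2}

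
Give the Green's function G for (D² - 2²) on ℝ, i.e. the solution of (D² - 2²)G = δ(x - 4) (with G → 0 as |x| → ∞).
-\frac{e^{-2|x - 4|}}{4}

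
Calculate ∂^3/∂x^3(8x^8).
2688 x^{5}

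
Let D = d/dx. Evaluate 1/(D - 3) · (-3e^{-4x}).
\frac{3 e^{- 4 x}}{7}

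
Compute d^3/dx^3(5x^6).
600 x^{3}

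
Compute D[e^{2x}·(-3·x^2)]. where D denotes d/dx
6 x \left(- x - 1\right) e^{2 x}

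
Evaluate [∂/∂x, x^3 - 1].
3 x^{2}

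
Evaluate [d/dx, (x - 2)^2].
2 x - 4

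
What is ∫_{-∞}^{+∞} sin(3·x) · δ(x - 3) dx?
\sin{\left(9 \right)}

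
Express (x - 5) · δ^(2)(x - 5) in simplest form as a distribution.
-2\delta'(x - 5)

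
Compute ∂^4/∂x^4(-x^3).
0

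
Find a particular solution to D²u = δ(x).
\frac{|x|}{2}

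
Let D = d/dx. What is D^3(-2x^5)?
- 120 x^{2}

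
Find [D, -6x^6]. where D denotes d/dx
- 36 x^{5}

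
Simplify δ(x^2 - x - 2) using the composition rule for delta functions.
\frac{\delta(x - 2) + \delta(x + 1)}{3}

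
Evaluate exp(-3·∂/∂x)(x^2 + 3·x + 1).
x^{2} - 3 x + 1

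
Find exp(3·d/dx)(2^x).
2^{x + 3}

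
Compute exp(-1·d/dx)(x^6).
x^{6} - 6 x^{5} + 15 x^{4} - 20 x^{3} + 15 x^{2} - 6 x + 1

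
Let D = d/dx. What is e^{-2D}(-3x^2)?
- 3 x^{2} + 12 x - 12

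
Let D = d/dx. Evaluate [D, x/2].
\frac{1}{2}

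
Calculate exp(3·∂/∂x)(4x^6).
4 x^{6} + 72 x^{5} + 540 x^{4} + 2160 x^{3} + 4860 x^{2} + 5832 x + 2916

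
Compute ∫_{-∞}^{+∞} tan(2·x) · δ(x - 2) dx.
\tan{\left(4 \right)}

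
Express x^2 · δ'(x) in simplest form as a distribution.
0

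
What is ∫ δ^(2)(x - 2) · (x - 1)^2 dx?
2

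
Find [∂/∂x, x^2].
2 x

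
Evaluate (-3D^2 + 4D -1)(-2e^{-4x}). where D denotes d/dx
130 e^{- 4 x}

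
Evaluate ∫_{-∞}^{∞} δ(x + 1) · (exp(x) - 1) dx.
-1 + e^{-1}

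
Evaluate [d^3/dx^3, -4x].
-12\frac{d^{2}}{dx^{2}}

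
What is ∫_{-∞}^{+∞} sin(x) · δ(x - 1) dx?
\sin{\left(1 \right)}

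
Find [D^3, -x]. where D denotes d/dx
-3D^{2}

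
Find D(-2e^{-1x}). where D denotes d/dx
2 e^{- x}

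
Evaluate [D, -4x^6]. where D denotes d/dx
- 24 x^{5}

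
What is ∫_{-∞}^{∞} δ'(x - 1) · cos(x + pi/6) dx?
\sin{\left(\frac{\pi}{6} + 1 \right)}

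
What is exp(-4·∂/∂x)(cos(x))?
\cos{\left(x - 4 \right)}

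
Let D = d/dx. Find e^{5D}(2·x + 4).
2 x + 14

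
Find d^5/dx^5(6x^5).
720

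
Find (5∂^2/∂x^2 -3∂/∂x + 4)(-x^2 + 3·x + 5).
- 4 x^{2} + 18 x + 1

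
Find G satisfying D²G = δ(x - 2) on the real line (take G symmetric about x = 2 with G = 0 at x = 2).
\frac{|x - 2|}{2}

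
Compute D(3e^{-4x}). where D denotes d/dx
- 12 e^{- 4 x}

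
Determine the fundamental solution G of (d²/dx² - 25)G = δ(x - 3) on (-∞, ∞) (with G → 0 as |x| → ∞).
-\frac{e^{-5|x - 3|}}{10}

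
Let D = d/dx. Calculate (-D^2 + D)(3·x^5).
15 x^{3} \left(x - 4\right)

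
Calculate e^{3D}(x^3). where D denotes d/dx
x^{3} + 9 x^{2} + 27 x + 27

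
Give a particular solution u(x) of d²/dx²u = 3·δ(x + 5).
\frac{3|x + 5|}{2}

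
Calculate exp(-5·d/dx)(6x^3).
6 x^{3} - 90 x^{2} + 450 x - 750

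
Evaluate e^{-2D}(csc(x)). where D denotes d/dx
\csc{\left(x - 2 \right)}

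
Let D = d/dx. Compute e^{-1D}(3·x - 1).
3 x - 4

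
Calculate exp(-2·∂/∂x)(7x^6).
7 x^{6} - 84 x^{5} + 420 x^{4} - 1120 x^{3} + 1680 x^{2} - 1344 x + 448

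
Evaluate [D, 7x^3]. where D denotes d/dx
21 x^{2}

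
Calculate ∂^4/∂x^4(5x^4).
120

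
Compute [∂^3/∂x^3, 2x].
6\frac{d^{2}}{dx^{2}}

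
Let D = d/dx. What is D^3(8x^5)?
480 x^{2}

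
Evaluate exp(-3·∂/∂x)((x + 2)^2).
x^{2} - 2 x + 1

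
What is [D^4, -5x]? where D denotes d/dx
-20D^{3}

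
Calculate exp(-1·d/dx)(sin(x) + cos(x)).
\sqrt{2} \cos{\left(- x + \frac{\pi}{4} + 1 \right)}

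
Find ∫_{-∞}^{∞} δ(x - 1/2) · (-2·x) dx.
-1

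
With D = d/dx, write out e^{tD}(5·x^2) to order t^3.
5 t^{2} + 10 t x + 5 x^{2}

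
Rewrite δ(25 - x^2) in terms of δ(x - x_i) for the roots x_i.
\frac{\delta(x - 5) + \delta(x + 5)}{10}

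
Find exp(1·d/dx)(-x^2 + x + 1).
- x^{2} - x + 1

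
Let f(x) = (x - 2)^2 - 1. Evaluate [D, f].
2 x - 4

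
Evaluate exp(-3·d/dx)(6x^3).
6 x^{3} - 54 x^{2} + 162 x - 162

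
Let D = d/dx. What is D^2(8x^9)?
576 x^{7}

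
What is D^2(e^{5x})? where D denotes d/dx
25 e^{5 x}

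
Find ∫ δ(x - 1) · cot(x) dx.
\cot{\left(1 \right)}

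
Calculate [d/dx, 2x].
2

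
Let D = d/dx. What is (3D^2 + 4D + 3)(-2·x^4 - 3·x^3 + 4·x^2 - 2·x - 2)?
- 6 x^{4} - 41 x^{3} - 96 x^{2} - 28 x + 10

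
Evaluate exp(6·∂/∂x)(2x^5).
2 x^{5} + 60 x^{4} + 720 x^{3} + 4320 x^{2} + 12960 x + 15552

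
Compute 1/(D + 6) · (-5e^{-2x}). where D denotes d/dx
- \frac{5 e^{- 2 x}}{4}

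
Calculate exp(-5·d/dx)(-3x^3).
- 3 x^{3} + 45 x^{2} - 225 x + 375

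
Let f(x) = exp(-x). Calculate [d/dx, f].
- e^{- x}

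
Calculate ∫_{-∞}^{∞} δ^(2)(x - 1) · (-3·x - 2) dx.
0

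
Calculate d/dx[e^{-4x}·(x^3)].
x^{2} \left(3 - 4 x\right) e^{- 4 x}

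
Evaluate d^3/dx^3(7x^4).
168 x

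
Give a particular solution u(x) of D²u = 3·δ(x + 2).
\frac{3|x + 2|}{2}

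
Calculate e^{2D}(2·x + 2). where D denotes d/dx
2 x + 6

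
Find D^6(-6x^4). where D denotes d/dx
0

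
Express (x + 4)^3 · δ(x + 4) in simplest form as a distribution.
0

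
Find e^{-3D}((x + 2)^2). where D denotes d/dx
x^{2} - 2 x + 1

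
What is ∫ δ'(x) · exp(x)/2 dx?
- \frac{1}{2}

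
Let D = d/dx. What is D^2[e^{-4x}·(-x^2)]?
2 \left(- 8 x^{2} + 8 x - 1\right) e^{- 4 x}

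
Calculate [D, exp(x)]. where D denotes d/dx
e^{x}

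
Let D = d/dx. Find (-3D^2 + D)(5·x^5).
25 x^{3} \left(x - 12\right)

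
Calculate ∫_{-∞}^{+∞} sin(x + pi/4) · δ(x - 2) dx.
\sin{\left(\frac{\pi}{4} + 2 \right)}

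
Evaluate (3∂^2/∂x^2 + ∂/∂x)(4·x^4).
16 x^{2} \left(x + 9\right)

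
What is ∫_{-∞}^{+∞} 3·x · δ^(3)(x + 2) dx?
0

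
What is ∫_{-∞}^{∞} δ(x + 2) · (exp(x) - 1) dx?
-1 + e^{-2}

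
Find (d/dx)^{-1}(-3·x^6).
- \frac{3 x^{7}}{7}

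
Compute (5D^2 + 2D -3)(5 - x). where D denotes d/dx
3 x - 17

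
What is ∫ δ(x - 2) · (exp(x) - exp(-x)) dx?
2 \sinh{\left(2 \right)}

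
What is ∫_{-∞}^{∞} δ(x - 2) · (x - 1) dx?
1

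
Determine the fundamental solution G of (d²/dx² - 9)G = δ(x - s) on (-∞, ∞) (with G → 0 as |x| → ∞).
-\frac{e^{-3|x-s|}}{6}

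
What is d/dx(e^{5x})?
5 e^{5 x}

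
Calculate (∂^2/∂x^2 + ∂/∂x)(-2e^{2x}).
- 12 e^{2 x}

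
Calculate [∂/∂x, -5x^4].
- 20 x^{3}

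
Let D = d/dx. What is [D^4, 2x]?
8D^{3}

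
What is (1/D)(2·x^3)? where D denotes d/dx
\frac{x^{4}}{2}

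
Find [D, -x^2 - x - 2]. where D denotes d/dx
- 2 x - 1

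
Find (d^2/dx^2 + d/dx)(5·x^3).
15 x \left(x + 2\right)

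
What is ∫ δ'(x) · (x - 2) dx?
-1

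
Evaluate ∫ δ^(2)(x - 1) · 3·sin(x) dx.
- 3 \sin{\left(1 \right)}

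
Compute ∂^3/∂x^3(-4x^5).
- 240 x^{2}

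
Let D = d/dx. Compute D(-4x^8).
- 32 x^{7}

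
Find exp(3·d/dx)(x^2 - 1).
x^{2} + 6 x + 8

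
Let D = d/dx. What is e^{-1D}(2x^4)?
2 x^{4} - 8 x^{3} + 12 x^{2} - 8 x + 2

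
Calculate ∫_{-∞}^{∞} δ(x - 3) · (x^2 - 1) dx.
8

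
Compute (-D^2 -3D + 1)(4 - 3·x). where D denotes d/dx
13 - 3 x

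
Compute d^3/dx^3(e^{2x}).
8 e^{2 x}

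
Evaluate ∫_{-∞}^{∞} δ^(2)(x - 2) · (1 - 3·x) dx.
0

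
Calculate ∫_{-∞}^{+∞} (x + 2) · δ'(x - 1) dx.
-1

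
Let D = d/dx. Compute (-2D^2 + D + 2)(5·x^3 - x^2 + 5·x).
10 x^{3} + 13 x^{2} - 52 x + 9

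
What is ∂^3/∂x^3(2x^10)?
1440 x^{7}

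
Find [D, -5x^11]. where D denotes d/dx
- 55 x^{10}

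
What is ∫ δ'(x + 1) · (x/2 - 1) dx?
- \frac{1}{2}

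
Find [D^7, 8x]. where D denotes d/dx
56D^{6}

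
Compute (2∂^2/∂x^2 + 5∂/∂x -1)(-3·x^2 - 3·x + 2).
3 x^{2} - 27 x - 29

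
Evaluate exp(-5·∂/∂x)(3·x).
3 x - 15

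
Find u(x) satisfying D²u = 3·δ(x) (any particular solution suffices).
\frac{3|x|}{2}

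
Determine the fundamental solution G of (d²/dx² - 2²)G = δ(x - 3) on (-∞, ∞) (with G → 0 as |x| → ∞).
-\frac{e^{-2|x - 3|}}{4}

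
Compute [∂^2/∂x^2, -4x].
-8\frac{d}{dx}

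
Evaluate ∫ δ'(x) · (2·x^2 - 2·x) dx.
2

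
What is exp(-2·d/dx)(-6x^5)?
- 6 x^{5} + 60 x^{4} - 240 x^{3} + 480 x^{2} - 480 x + 192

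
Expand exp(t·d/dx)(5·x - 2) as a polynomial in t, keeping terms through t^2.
5 t + 5 x - 2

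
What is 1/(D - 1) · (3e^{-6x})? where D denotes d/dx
- \frac{3 e^{- 6 x}}{7}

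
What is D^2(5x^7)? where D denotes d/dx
210 x^{5}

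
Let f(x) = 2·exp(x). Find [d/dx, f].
2 e^{x}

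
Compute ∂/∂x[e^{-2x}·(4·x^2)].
8 x \left(1 - x\right) e^{- 2 x}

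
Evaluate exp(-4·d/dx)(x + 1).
x - 3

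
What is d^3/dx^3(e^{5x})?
125 e^{5 x}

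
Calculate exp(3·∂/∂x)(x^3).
x^{3} + 9 x^{2} + 27 x + 27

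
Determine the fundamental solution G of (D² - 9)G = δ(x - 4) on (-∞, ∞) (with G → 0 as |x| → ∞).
-\frac{e^{-3|x - 4|}}{6}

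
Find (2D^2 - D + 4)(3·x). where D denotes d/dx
12 x - 3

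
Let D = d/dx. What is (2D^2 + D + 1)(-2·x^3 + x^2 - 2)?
- 2 x^{3} - 5 x^{2} - 22 x + 2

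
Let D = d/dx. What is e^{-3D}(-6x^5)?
- 6 x^{5} + 90 x^{4} - 540 x^{3} + 1620 x^{2} - 2430 x + 1458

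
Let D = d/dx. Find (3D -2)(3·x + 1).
7 - 6 x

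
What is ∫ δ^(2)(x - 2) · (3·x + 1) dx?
0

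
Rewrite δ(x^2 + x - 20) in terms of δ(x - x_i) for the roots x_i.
\frac{\delta(x + 5) + \delta(x - 4)}{9}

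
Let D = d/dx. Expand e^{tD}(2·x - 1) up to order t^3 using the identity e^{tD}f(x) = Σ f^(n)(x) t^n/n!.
2 t + 2 x - 1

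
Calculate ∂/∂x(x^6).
6 x^{5}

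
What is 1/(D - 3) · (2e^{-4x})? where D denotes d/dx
- \frac{2 e^{- 4 x}}{7}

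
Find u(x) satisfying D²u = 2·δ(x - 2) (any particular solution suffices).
|x - 2|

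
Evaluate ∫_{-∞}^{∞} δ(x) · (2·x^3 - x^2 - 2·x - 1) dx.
-1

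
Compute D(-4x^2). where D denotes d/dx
- 8 x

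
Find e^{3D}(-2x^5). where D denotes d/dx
- 2 x^{5} - 30 x^{4} - 180 x^{3} - 540 x^{2} - 810 x - 486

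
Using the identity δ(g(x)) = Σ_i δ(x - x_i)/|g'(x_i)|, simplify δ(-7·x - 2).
\frac{\delta(x + 2/7)}{7}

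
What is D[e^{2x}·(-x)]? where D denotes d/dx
\left(- 2 x - 1\right) e^{2 x}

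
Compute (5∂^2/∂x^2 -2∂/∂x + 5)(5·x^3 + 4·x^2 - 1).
25 x^{3} - 10 x^{2} + 134 x + 35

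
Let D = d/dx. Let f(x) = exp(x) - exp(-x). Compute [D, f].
2 \cosh{\left(x \right)}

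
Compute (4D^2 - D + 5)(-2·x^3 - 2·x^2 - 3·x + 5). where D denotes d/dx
- 10 x^{3} - 4 x^{2} - 59 x + 12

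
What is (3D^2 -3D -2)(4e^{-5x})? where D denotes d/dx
352 e^{- 5 x}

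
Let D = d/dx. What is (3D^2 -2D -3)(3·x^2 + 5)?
- 9 x^{2} - 12 x + 3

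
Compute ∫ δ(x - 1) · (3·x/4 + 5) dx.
\frac{23}{4}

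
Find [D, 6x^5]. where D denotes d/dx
30 x^{4}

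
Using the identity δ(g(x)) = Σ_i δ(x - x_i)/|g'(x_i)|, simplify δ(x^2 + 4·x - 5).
\frac{\delta(x - 1) + \delta(x + 5)}{6}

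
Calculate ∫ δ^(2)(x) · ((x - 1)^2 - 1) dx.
2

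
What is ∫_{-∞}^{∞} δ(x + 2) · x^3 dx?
-8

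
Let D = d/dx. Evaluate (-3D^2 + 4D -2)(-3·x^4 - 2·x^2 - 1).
6 x^{4} - 48 x^{3} + 112 x^{2} - 16 x + 14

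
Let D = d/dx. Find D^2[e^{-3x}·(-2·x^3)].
6 x \left(- 3 x^{2} + 6 x - 2\right) e^{- 3 x}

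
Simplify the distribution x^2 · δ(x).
0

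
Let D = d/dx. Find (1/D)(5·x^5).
\frac{5 x^{6}}{6}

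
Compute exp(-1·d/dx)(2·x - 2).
2 x - 4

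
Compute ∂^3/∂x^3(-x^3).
-6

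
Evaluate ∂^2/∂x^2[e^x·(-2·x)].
2 \left(- x - 2\right) e^{x}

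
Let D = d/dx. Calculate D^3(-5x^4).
- 120 x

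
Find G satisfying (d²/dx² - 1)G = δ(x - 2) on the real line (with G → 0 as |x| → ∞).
-\frac{e^{-|x - 2|}}{2}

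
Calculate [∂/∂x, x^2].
2 x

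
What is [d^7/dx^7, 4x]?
28\frac{d^{6}}{dx^{6}}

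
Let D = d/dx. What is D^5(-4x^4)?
0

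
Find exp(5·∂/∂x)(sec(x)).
\sec{\left(x + 5 \right)}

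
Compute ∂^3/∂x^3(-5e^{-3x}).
135 e^{- 3 x}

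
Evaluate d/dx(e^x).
e^{x}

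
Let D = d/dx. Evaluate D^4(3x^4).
72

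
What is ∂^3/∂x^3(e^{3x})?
27 e^{3 x}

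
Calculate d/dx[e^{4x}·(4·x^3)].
x^{2} \left(16 x + 12\right) e^{4 x}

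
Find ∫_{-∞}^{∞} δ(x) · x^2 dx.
0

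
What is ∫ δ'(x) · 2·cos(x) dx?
0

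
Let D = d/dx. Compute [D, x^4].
4 x^{3}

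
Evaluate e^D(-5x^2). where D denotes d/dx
- 5 x^{2} - 10 x - 5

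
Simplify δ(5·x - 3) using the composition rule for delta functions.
\frac{\delta(x - 3/5)}{5}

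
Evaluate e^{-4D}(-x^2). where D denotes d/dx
- x^{2} + 8 x - 16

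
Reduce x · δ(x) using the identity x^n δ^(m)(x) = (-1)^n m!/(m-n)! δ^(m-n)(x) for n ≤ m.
0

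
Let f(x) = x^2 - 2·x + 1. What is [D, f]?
2 x - 2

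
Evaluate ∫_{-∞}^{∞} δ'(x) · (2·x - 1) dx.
-2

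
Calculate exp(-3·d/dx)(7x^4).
7 x^{4} - 84 x^{3} + 378 x^{2} - 756 x + 567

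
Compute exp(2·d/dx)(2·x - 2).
2 x + 2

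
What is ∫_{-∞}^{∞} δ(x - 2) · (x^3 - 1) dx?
7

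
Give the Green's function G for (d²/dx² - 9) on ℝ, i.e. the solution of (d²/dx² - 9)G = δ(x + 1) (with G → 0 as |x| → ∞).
-\frac{e^{-3|x + 1|}}{6}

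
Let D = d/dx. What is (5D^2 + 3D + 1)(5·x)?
5 x + 15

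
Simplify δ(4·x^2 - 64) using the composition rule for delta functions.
\frac{\delta(x - 4) + \delta(x + 4)}{32}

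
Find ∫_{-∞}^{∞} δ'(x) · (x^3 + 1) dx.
0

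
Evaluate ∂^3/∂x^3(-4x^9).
- 2016 x^{6}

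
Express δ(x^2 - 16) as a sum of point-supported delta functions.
\frac{\delta(x - 4) + \delta(x + 4)}{8}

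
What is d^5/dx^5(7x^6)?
5040 x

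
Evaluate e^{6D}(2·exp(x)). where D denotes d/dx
2 e^{x + 6}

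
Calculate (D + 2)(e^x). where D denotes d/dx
3 e^{x}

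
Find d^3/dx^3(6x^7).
1260 x^{4}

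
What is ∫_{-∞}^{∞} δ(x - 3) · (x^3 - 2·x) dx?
21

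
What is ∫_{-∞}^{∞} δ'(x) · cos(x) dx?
0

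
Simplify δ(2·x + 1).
\frac{\delta(x + 1/2)}{2}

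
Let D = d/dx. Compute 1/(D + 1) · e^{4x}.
\frac{e^{4 x}}{5}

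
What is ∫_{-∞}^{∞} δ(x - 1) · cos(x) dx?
\cos{\left(1 \right)}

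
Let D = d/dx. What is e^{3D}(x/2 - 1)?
\frac{x}{2} + \frac{1}{2}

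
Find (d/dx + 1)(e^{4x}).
5 e^{4 x}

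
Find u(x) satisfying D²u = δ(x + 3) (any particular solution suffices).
\frac{|x + 3|}{2}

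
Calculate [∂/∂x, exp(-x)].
- e^{- x}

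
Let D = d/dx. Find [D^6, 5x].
30D^{5}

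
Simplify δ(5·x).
\frac{\delta(x)}{5}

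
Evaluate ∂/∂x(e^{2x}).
2 e^{2 x}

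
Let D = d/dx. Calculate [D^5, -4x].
-20D^{4}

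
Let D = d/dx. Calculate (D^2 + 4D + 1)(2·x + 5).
2 x + 13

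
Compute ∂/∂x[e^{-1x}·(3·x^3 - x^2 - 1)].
\left(- 3 x^{3} + 10 x^{2} - 2 x + 1\right) e^{- x}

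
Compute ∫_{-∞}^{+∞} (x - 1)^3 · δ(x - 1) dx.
0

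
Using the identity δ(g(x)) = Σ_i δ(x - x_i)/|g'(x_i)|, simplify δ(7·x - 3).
\frac{\delta(x - 3/7)}{7}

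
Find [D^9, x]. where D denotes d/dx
9D^{8}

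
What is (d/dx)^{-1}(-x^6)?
- \frac{x^{7}}{7}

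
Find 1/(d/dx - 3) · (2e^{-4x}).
- \frac{2 e^{- 4 x}}{7}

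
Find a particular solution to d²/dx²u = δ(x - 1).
\frac{|x - 1|}{2}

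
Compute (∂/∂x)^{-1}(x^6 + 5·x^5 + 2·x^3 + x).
\frac{x^{7}}{7} + \frac{5 x^{6}}{6} + \frac{x^{4}}{2} + \frac{x^{2}}{2}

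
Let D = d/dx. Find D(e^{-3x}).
- 3 e^{- 3 x}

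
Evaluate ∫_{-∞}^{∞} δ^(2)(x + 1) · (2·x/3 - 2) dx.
0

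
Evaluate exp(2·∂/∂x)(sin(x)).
\sin{\left(x + 2 \right)}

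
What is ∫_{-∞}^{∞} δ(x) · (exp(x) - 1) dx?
0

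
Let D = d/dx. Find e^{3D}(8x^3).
8 x^{3} + 72 x^{2} + 216 x + 216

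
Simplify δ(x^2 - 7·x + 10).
\frac{\delta(x - 2) + \delta(x - 5)}{3}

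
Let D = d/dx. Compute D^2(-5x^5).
- 100 x^{3}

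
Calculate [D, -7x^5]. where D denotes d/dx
- 35 x^{4}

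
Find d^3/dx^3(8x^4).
192 x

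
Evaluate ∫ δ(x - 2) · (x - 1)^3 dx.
1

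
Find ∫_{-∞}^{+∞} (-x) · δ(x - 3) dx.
-3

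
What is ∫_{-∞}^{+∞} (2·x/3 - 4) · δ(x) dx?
-4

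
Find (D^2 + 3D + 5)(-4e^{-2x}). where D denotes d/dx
- 12 e^{- 2 x}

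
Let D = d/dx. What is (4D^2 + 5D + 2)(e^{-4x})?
46 e^{- 4 x}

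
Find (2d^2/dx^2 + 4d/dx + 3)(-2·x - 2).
- 6 x - 14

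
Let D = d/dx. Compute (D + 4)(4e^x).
20 e^{x}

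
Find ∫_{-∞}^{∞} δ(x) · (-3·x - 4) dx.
-4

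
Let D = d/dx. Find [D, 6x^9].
54 x^{8}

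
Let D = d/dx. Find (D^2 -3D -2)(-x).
2 x + 3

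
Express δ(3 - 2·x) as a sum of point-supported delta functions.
\frac{\delta(x - 3/2)}{2}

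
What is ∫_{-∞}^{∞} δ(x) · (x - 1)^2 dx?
1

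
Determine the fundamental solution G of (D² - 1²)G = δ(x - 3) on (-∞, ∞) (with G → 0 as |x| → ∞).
-\frac{e^{-|x - 3|}}{2}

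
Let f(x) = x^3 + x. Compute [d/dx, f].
3 x^{2} + 1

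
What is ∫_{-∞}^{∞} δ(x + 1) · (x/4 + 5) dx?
\frac{19}{4}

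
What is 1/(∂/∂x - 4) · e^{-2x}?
- \frac{e^{- 2 x}}{6}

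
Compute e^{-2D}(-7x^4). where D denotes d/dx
- 7 x^{4} + 56 x^{3} - 168 x^{2} + 224 x - 112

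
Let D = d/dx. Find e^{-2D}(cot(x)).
\cot{\left(x - 2 \right)}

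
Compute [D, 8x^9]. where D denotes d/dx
72 x^{8}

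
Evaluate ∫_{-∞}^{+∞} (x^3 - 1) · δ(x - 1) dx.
0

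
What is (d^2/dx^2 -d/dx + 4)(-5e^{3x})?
- 50 e^{3 x}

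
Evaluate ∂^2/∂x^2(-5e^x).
- 5 e^{x}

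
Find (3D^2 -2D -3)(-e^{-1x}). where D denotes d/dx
- 2 e^{- x}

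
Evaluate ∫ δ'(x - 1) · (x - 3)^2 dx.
4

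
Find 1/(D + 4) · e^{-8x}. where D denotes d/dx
- \frac{e^{- 8 x}}{4}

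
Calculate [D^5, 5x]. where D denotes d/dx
25D^{4}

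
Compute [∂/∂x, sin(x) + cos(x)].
- \sin{\left(x \right)} + \cos{\left(x \right)}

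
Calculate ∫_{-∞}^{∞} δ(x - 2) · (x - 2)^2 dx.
0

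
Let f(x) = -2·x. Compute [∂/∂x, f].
-2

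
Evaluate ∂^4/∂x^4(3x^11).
23760 x^{7}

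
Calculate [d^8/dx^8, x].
8\frac{d^{7}}{dx^{7}}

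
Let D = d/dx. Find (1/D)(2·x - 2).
x^{2} - 2 x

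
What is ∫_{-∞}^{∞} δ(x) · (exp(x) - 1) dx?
0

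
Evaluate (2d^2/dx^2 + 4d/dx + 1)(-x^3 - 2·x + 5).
- x^{3} - 12 x^{2} - 14 x - 3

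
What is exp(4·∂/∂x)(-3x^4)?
- 3 x^{4} - 48 x^{3} - 288 x^{2} - 768 x - 768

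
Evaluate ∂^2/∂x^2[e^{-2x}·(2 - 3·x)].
4 \left(5 - 3 x\right) e^{- 2 x}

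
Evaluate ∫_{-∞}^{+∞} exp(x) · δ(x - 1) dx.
e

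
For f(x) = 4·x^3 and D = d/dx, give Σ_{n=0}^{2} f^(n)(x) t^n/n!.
4 x \left(3 t^{2} + 3 t x + x^{2}\right)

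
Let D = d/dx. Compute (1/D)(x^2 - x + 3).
\frac{x^{3}}{3} - \frac{x^{2}}{2} + 3 x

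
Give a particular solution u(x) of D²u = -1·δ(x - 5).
-\frac{|x - 5|}{2}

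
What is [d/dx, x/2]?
\frac{1}{2}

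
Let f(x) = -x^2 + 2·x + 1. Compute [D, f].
2 - 2 x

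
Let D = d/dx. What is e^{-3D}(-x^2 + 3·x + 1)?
- x^{2} + 9 x - 17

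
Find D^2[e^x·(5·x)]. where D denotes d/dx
5 \left(x + 2\right) e^{x}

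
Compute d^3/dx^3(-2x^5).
- 120 x^{2}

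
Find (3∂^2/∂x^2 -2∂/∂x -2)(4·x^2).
- 8 x^{2} - 16 x + 24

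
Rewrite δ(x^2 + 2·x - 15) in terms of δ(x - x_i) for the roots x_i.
\frac{\delta(x - 3) + \delta(x + 5)}{8}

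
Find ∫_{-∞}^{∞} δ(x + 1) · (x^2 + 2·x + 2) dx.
1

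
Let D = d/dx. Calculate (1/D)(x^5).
\frac{x^{6}}{6}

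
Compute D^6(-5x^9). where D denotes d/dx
- 302400 x^{3}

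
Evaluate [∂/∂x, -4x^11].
- 44 x^{10}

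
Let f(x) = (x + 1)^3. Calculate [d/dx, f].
3 \left(x + 1\right)^{2}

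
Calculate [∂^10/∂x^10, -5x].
-50\frac{d^{9}}{dx^{9}}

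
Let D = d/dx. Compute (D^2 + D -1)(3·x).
3 - 3 x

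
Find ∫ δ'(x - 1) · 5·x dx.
-5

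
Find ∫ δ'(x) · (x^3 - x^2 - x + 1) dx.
1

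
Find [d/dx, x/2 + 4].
\frac{1}{2}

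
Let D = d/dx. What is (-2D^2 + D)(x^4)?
4 x^{2} \left(x - 6\right)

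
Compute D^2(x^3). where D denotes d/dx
6 x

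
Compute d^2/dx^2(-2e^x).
- 2 e^{x}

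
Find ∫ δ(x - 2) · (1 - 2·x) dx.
-3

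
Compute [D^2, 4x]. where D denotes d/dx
8D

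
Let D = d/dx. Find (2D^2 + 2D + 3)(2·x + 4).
6 x + 16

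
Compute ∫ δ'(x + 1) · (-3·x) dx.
3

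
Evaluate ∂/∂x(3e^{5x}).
15 e^{5 x}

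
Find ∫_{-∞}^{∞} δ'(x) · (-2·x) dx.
2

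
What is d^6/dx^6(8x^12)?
5322240 x^{6}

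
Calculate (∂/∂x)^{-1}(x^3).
\frac{x^{4}}{4}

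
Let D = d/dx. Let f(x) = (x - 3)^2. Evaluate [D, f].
2 x - 6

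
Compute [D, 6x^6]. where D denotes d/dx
36 x^{5}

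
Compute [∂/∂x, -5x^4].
- 20 x^{3}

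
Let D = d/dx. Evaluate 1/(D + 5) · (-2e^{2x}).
- \frac{2 e^{2 x}}{7}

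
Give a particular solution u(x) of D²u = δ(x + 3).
\frac{|x + 3|}{2}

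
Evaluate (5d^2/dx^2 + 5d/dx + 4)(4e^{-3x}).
136 e^{- 3 x}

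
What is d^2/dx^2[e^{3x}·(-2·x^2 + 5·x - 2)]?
\left(- 18 x^{2} + 21 x + 8\right) e^{3 x}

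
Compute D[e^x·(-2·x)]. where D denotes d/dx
2 \left(- x - 1\right) e^{x}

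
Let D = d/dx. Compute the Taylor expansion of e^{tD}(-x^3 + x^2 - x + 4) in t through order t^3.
- t^{3} - t^{2} \left(3 x - 1\right) - t \left(3 x^{2} - 2 x + 1\right) - x^{3} + x^{2} - x + 4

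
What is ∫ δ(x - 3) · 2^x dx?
8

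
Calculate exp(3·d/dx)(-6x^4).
- 6 x^{4} - 72 x^{3} - 324 x^{2} - 648 x - 486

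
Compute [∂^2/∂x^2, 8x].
16\frac{d}{dx}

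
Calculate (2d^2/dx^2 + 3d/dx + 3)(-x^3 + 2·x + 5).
- 3 x^{3} - 9 x^{2} - 6 x + 21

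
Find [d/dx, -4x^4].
- 16 x^{3}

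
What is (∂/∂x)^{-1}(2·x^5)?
\frac{x^{6}}{3}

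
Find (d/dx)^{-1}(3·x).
\frac{3 x^{2}}{2}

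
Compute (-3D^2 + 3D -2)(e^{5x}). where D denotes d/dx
- 62 e^{5 x}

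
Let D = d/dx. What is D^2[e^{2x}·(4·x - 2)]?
\left(16 x + 8\right) e^{2 x}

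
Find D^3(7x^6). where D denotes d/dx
840 x^{3}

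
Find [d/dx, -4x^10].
- 40 x^{9}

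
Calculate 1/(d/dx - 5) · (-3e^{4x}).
3 e^{4 x}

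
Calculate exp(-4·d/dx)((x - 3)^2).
x^{2} - 14 x + 49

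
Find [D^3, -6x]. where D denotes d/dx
-18D^{2}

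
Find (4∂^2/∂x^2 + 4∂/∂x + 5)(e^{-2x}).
13 e^{- 2 x}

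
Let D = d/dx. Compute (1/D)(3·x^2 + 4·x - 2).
x^{3} + 2 x^{2} - 2 x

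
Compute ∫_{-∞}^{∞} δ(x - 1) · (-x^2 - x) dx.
-2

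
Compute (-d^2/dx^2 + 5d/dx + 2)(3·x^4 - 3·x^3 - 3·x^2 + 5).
6 x^{4} + 54 x^{3} - 87 x^{2} - 12 x + 16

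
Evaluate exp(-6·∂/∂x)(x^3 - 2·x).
x^{3} - 18 x^{2} + 106 x - 204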